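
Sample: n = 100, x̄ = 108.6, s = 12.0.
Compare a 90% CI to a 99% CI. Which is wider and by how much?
99% CI is wider by 2.32

df = 99
90% CI: t* = 1.660, (106.61, 110.59), width = 2 · t* · s/√n = 3.98
99% CI: t* = 2.626, (105.45, 111.75), width = 2 · t* · s/√n = 6.30

The 99% CI is wider by 6.30 - 3.98 = 2.32.
Higher confidence requires a wider interval.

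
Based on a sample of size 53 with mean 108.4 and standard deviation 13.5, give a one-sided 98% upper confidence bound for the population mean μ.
μ ≤ 112.31

Upper bound (one-sided):
t* = 2.107 (one-sided for 98%)
Upper bound = x̄ + t* · s/√n = 108.4 + 2.107 · 13.5/√53 = 112.31

We are 98% confident that μ ≤ 112.31.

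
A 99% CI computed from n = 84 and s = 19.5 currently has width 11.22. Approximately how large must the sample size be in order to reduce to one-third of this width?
n ≈ 756

CI width ∝ 1/√n
To reduce width by factor 3, need √n to grow by 3 → need 3² = 9 times as many samples.

Current: n = 84, width = 11.22
New: n = 756, width ≈ 3.66

Width reduced by factor of 11.22/3.66 = 3.07.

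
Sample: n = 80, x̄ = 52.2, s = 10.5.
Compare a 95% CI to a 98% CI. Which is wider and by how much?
98% CI is wider by 0.90

df = 79
95% CI: t* = 1.990, (49.86, 54.54), width = 2 · t* · s/√n = 4.67
98% CI: t* = 2.374, (49.41, 54.99), width = 2 · t* · s/√n = 5.57

The 98% CI is wider by 5.57 - 4.67 = 0.90.
Higher confidence requires a wider interval.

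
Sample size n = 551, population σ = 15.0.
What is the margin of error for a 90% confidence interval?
Margin of error = 1.05

Margin of error = z* · σ/√n
= 1.645 · 15.0/√551
= 1.645 · 15.0/23.4734
= 1.05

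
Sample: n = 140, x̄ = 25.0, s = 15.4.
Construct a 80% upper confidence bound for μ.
μ ≤ 26.10

Upper bound (one-sided):
t* = 0.844 (one-sided for 80%)
Upper bound = x̄ + t* · s/√n = 25.0 + 0.844 · 15.4/√140 = 26.10

We are 80% confident that μ ≤ 26.10.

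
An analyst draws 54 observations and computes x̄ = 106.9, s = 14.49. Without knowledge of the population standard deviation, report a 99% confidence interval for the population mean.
(101.63, 112.17)

t-interval (σ unknown):
df = n - 1 = 53
t* = 2.672 for 99% confidence

Margin of error = t* · s/√n = 2.672 · 14.49/√54 = 5.27

CI: (101.63, 112.17)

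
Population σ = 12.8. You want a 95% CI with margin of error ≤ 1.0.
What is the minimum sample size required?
n ≥ 630

For margin E ≤ 1.0:
n ≥ (z* · σ / E)²
n ≥ (1.960 · 12.8 / 1.0)²
n ≥ 629.41

Minimum n = 630 (rounding up)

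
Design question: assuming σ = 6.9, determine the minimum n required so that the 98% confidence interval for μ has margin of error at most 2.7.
n ≥ 36

For margin E ≤ 2.7:
n ≥ (z* · σ / E)²
n ≥ (2.326 · 6.9 / 2.7)²
n ≥ 35.33

Minimum n = 36 (rounding up)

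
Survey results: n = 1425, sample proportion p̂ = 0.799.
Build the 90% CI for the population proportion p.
(0.782, 0.816)

Proportion CI:
SE = √(p̂(1-p̂)/n) = √(0.799 · 0.201 / 1425) = 0.01062

z* = 1.645
Margin = z* · SE = 1.645 · 0.01062 = 0.0175

CI: 0.799 ± 0.0175 = (0.782, 0.816)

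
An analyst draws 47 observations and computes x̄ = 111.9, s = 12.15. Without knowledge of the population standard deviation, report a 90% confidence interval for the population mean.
(108.92, 114.88)

t-interval (σ unknown):
df = n - 1 = 46
t* = 1.679 for 90% confidence

Margin of error = t* · s/√n = 1.679 · 12.15/√47 = 2.98

CI: (108.92, 114.88)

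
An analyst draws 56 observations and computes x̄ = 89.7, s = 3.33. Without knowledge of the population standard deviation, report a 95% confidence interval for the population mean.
(88.81, 90.59)

t-interval (σ unknown):
df = n - 1 = 55
t* = 2.004 for 95% confidence

Margin of error = t* · s/√n = 2.004 · 3.33/√56 = 0.89

CI: (88.81, 90.59)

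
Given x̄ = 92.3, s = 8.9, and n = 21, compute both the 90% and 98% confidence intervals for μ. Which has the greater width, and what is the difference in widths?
98% CI is wider by 3.12

df = 20
90% CI: t* = 1.725, (88.95, 95.65), width = 2 · t* · s/√n = 6.70
98% CI: t* = 2.528, (87.39, 97.21), width = 2 · t* · s/√n = 9.82

The 98% CI is wider by 9.82 - 6.70 = 3.12.
Higher confidence requires a wider interval.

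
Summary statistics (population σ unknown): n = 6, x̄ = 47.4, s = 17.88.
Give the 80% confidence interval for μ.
(36.63, 58.17)

t-interval (σ unknown):
df = n - 1 = 5
t* = 1.476 for 80% confidence

Margin of error = t* · s/√n = 1.476 · 17.88/√6 = 10.77

CI: (36.63, 58.17)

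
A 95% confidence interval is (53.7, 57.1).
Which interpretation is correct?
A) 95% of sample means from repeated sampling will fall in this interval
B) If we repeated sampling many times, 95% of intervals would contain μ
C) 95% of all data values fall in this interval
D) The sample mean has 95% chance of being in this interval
B

A) Wrong — coverage applies to intervals containing μ, not to future x̄ values.
B) Correct — this is the frequentist long-run coverage interpretation.
C) Wrong — a CI is about the parameter μ, not individual data values.
D) Wrong — x̄ is observed and sits in the interval by construction.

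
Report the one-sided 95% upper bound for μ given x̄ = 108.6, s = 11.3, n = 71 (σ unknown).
μ ≤ 110.84

Upper bound (one-sided):
t* = 1.667 (one-sided for 95%)
Upper bound = x̄ + t* · s/√n = 108.6 + 1.667 · 11.3/√71 = 110.84

We are 95% confident that μ ≤ 110.84.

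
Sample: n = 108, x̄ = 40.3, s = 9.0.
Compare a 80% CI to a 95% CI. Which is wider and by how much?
95% CI is wider by 1.20

df = 107
80% CI: t* = 1.290, (39.18, 41.42), width = 2 · t* · s/√n = 2.23
95% CI: t* = 1.982, (38.58, 42.02), width = 2 · t* · s/√n = 3.43

The 95% CI is wider by 3.43 - 2.23 = 1.20.
Higher confidence requires a wider interval.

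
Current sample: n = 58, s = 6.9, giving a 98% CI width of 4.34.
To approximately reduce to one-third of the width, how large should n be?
n ≈ 522

CI width ∝ 1/√n
To reduce width by factor 3, need √n to grow by 3 → need 3² = 9 times as many samples.

Current: n = 58, width = 4.34
New: n = 522, width ≈ 1.41

Width reduced by factor of 4.34/1.41 = 3.08.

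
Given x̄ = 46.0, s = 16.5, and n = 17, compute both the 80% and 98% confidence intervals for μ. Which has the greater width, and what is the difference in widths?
98% CI is wider by 9.97

df = 16
80% CI: t* = 1.337, (40.65, 51.35), width = 2 · t* · s/√n = 10.70
98% CI: t* = 2.583, (35.66, 56.34), width = 2 · t* · s/√n = 20.67

The 98% CI is wider by 20.67 - 10.70 = 9.97.
Higher confidence requires a wider interval.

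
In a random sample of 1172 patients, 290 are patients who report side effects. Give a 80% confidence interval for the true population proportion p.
(0.231, 0.264)

Proportion CI:
p̂ = 290/1172 = 0.24744
SE = √(p̂(1-p̂)/n) = √(0.24744 · 0.75256 / 1172) = 0.01260

z* = 1.282
Margin = z* · SE = 1.282 · 0.01260 = 0.0162

CI: 0.24744 ± 0.0162 = (0.231, 0.264)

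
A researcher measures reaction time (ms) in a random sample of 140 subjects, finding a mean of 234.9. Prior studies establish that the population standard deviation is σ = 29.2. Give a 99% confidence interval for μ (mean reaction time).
(228.54, 241.26)

z-interval (σ known):
z* = 2.576 for 99% confidence

Margin of error = z* · σ/√n = 2.576 · 29.2/√140 = 6.36

CI: (234.9 - 6.36, 234.9 + 6.36) = (228.54, 241.26)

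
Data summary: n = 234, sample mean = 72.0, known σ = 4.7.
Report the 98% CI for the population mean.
(71.29, 72.71)

z-interval (σ known):
z* = 2.326 for 98% confidence

Margin of error = z* · σ/√n = 2.326 · 4.7/√234 = 0.71

CI: (72.0 - 0.71, 72.0 + 0.71) = (71.29, 72.71)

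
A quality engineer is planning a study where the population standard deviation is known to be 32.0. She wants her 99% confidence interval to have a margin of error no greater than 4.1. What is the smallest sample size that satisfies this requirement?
n ≥ 405

For margin E ≤ 4.1:
n ≥ (z* · σ / E)²
n ≥ (2.576 · 32.0 / 4.1)²
n ≥ 404.23

Minimum n = 405 (rounding up)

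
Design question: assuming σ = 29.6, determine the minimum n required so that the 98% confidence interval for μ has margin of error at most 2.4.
n ≥ 823

For margin E ≤ 2.4:
n ≥ (z* · σ / E)²
n ≥ (2.326 · 29.6 / 2.4)²
n ≥ 822.96

Minimum n = 823 (rounding up)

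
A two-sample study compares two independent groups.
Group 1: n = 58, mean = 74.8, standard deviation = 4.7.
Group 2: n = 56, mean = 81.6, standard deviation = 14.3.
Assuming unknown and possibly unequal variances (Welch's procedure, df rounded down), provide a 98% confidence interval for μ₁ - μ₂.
(-11.59, -2.01)

Difference: x̄₁ - x̄₂ = -6.80
SE = √(s₁²/n₁ + s₂²/n₂) = √(4.7²/58 + 14.3²/56) = 2.0081
df = 66.37 → 66 (Welch–Satterthwaite, rounded down)
t* = 2.384

CI: -6.80 ± 2.384 · 2.0081 = -6.80 ± 4.79 = (-11.59, -2.01)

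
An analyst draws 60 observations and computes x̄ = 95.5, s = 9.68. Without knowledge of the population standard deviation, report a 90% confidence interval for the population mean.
(93.41, 97.59)

t-interval (σ unknown):
df = n - 1 = 59
t* = 1.671 for 90% confidence

Margin of error = t* · s/√n = 1.671 · 9.68/√60 = 2.09

CI: (93.41, 97.59)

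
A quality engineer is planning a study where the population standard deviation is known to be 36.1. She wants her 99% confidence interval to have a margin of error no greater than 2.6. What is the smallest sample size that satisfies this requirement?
n ≥ 1280

For margin E ≤ 2.6:
n ≥ (z* · σ / E)²
n ≥ (2.576 · 36.1 / 2.6)²
n ≥ 1279.26

Minimum n = 1280 (rounding up)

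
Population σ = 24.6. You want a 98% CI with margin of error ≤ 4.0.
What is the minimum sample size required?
n ≥ 205

For margin E ≤ 4.0:
n ≥ (z* · σ / E)²
n ≥ (2.326 · 24.6 / 4.0)²
n ≥ 204.63

Minimum n = 205 (rounding up)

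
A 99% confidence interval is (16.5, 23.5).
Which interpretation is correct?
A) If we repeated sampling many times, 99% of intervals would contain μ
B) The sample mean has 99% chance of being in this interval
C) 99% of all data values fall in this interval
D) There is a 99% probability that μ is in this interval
A

A) Correct — this is the frequentist long-run coverage interpretation.
B) Wrong — x̄ is observed and sits in the interval by construction.
C) Wrong — a CI is about the parameter μ, not individual data values.
D) Wrong — μ is fixed; the randomness lives in the interval, not in μ.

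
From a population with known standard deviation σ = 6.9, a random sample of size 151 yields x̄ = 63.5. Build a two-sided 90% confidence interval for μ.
(62.58, 64.42)

z-interval (σ known):
z* = 1.645 for 90% confidence

Margin of error = z* · σ/√n = 1.645 · 6.9/√151 = 0.92

CI: (63.5 - 0.92, 63.5 + 0.92) = (62.58, 64.42)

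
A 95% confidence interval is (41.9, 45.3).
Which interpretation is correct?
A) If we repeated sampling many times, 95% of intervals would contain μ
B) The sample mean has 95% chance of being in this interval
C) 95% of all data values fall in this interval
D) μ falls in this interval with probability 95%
A

A) Correct — this is the frequentist long-run coverage interpretation.
B) Wrong — x̄ is observed and sits in the interval by construction.
C) Wrong — a CI is about the parameter μ, not individual data values.
D) Wrong — μ is fixed; the randomness lives in the interval, not in μ.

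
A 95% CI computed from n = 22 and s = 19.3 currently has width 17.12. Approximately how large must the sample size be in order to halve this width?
n ≈ 88

CI width ∝ 1/√n
To reduce width by factor 2, need √n to grow by 2 → need 2² = 4 times as many samples.

Current: n = 22, width = 17.12
New: n = 88, width ≈ 8.18

Width reduced by factor of 17.12/8.18 = 2.09.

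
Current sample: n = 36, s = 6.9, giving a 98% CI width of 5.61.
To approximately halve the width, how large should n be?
n ≈ 144

CI width ∝ 1/√n
To reduce width by factor 2, need √n to grow by 2 → need 2² = 4 times as many samples.

Current: n = 36, width = 5.61
New: n = 144, width ≈ 2.71

Width reduced by factor of 5.61/2.71 = 2.07.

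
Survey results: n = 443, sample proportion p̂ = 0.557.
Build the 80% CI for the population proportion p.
(0.527, 0.587)

Proportion CI:
SE = √(p̂(1-p̂)/n) = √(0.557 · 0.443 / 443) = 0.02360

z* = 1.282
Margin = z* · SE = 1.282 · 0.02360 = 0.0303

CI: 0.557 ± 0.0303 = (0.527, 0.587)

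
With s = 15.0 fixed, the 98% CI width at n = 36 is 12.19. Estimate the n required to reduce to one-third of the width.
n ≈ 324

CI width ∝ 1/√n
To reduce width by factor 3, need √n to grow by 3 → need 3² = 9 times as many samples.

Current: n = 36, width = 12.19
New: n = 324, width ≈ 3.90

Width reduced by factor of 12.19/3.90 = 3.13.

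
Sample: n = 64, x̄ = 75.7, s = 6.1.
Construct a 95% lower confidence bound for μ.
μ ≥ 74.43

Lower bound (one-sided):
t* = 1.669 (one-sided for 95%)
Lower bound = x̄ - t* · s/√n = 75.7 - 1.669 · 6.1/√64 = 74.43

We are 95% confident that μ ≥ 74.43.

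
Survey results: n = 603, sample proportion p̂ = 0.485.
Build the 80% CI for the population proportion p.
(0.459, 0.511)

Proportion CI:
SE = √(p̂(1-p̂)/n) = √(0.485 · 0.515 / 603) = 0.02035

z* = 1.282
Margin = z* · SE = 1.282 · 0.02035 = 0.0261

CI: 0.485 ± 0.0261 = (0.459, 0.511)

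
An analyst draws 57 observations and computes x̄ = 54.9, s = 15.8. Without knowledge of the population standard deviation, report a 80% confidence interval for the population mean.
(52.19, 57.61)

t-interval (σ unknown):
df = n - 1 = 56
t* = 1.297 for 80% confidence

Margin of error = t* · s/√n = 1.297 · 15.8/√57 = 2.71

CI: (52.19, 57.61)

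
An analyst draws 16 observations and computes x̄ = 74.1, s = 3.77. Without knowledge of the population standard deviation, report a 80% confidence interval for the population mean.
(72.84, 75.36)

t-interval (σ unknown):
df = n - 1 = 15
t* = 1.341 for 80% confidence

Margin of error = t* · s/√n = 1.341 · 3.77/√16 = 1.26

CI: (72.84, 75.36)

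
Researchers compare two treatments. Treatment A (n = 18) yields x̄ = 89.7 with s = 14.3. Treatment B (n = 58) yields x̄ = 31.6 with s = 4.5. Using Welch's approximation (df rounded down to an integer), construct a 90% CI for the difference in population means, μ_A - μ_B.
(52.17, 64.03)

Difference: x̄₁ - x̄₂ = 58.10
SE = √(s₁²/n₁ + s₂²/n₂) = √(14.3²/18 + 4.5²/58) = 3.4219
df = 18.06 → 18 (Welch–Satterthwaite, rounded down)
t* = 1.734

CI: 58.10 ± 1.734 · 3.4219 = 58.10 ± 5.93 = (52.17, 64.03)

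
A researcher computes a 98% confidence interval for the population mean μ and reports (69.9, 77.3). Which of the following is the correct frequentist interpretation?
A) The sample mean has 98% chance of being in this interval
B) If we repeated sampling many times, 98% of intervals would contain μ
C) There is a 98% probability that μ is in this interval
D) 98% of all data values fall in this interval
B

A) Wrong — x̄ is observed and sits in the interval by construction.
B) Correct — this is the frequentist long-run coverage interpretation.
C) Wrong — μ is fixed; the randomness lives in the interval, not in μ.
D) Wrong — a CI is about the parameter μ, not individual data values.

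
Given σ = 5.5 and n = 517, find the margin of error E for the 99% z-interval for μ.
Margin of error = 0.62

Margin of error = z* · σ/√n
= 2.576 · 5.5/√517
= 2.576 · 5.5/22.7376
= 0.62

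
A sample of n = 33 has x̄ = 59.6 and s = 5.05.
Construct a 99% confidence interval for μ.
(57.19, 62.01)

t-interval (σ unknown):
df = n - 1 = 32
t* = 2.738 for 99% confidence

Margin of error = t* · s/√n = 2.738 · 5.05/√33 = 2.41

CI: (57.19, 62.01)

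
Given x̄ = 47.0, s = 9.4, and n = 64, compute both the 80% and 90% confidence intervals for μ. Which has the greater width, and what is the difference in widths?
90% CI is wider by 0.88

df = 63
80% CI: t* = 1.295, (45.48, 48.52), width = 2 · t* · s/√n = 3.04
90% CI: t* = 1.669, (45.04, 48.96), width = 2 · t* · s/√n = 3.92

The 90% CI is wider by 3.92 - 3.04 = 0.88.
Higher confidence requires a wider interval.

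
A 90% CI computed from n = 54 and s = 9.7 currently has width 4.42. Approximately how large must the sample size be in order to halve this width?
n ≈ 216

CI width ∝ 1/√n
To reduce width by factor 2, need √n to grow by 2 → need 2² = 4 times as many samples.

Current: n = 54, width = 4.42
New: n = 216, width ≈ 2.18

Width reduced by factor of 4.42/2.18 = 2.03.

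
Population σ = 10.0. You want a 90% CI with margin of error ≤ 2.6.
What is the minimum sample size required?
n ≥ 41

For margin E ≤ 2.6:
n ≥ (z* · σ / E)²
n ≥ (1.645 · 10.0 / 2.6)²
n ≥ 40.03

Minimum n = 41 (rounding up)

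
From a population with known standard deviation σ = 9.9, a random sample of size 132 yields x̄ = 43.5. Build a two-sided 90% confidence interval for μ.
(42.08, 44.92)

z-interval (σ known):
z* = 1.645 for 90% confidence

Margin of error = z* · σ/√n = 1.645 · 9.9/√132 = 1.42

CI: (43.5 - 1.42, 43.5 + 1.42) = (42.08, 44.92)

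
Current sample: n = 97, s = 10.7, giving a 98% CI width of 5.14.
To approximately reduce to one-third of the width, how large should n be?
n ≈ 873

CI width ∝ 1/√n
To reduce width by factor 3, need √n to grow by 3 → need 3² = 9 times as many samples.

Current: n = 97, width = 5.14
New: n = 873, width ≈ 1.69

Width reduced by factor of 5.14/1.69 = 3.04.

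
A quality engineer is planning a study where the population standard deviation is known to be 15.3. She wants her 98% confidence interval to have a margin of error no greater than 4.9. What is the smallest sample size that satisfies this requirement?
n ≥ 53

For margin E ≤ 4.9:
n ≥ (z* · σ / E)²
n ≥ (2.326 · 15.3 / 4.9)²
n ≥ 52.75

Minimum n = 53 (rounding up)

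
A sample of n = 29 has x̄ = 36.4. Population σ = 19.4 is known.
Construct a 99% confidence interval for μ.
(27.12, 45.68)

z-interval (σ known):
z* = 2.576 for 99% confidence

Margin of error = z* · σ/√n = 2.576 · 19.4/√29 = 9.28

CI: (36.4 - 9.28, 36.4 + 9.28) = (27.12, 45.68)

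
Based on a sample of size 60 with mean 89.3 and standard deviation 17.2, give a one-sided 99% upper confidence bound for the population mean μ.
μ ≤ 94.61

Upper bound (one-sided):
t* = 2.391 (one-sided for 99%)
Upper bound = x̄ + t* · s/√n = 89.3 + 2.391 · 17.2/√60 = 94.61

We are 99% confident that μ ≤ 94.61.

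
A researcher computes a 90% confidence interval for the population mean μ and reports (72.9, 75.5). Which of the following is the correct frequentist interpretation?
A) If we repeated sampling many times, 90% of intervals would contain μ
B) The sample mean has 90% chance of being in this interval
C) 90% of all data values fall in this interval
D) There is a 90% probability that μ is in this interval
A

A) Correct — this is the frequentist long-run coverage interpretation.
B) Wrong — x̄ is observed and sits in the interval by construction.
C) Wrong — a CI is about the parameter μ, not individual data values.
D) Wrong — μ is fixed; the randomness lives in the interval, not in μ.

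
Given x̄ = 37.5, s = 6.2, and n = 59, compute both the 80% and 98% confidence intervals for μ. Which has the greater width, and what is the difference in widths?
98% CI is wider by 1.77

df = 58
80% CI: t* = 1.296, (36.45, 38.55), width = 2 · t* · s/√n = 2.09
98% CI: t* = 2.392, (35.57, 39.43), width = 2 · t* · s/√n = 3.86

The 98% CI is wider by 3.86 - 2.09 = 1.77.
Higher confidence requires a wider interval.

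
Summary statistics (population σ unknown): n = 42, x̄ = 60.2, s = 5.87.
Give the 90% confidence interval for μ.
(58.68, 61.72)

t-interval (σ unknown):
df = n - 1 = 41
t* = 1.683 for 90% confidence

Margin of error = t* · s/√n = 1.683 · 5.87/√42 = 1.52

CI: (58.68, 61.72)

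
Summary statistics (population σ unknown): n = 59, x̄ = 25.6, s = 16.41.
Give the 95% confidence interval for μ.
(21.32, 29.88)

t-interval (σ unknown):
df = n - 1 = 58
t* = 2.002 for 95% confidence

Margin of error = t* · s/√n = 2.002 · 16.41/√59 = 4.28

CI: (21.32, 29.88)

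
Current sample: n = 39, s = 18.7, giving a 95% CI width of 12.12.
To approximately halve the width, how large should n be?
n ≈ 156

CI width ∝ 1/√n
To reduce width by factor 2, need √n to grow by 2 → need 2² = 4 times as many samples.

Current: n = 39, width = 12.12
New: n = 156, width ≈ 5.91

Width reduced by factor of 12.12/5.91 = 2.05.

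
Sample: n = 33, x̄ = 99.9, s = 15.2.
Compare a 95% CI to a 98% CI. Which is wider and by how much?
98% CI is wider by 2.18

df = 32
95% CI: t* = 2.037, (94.51, 105.29), width = 2 · t* · s/√n = 10.78
98% CI: t* = 2.449, (93.42, 106.38), width = 2 · t* · s/√n = 12.96

The 98% CI is wider by 12.96 - 10.78 = 2.18.
Higher confidence requires a wider interval.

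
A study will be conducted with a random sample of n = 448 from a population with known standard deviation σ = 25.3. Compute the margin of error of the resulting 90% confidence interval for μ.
Margin of error = 1.97

Margin of error = z* · σ/√n
= 1.645 · 25.3/√448
= 1.645 · 25.3/21.1660
= 1.97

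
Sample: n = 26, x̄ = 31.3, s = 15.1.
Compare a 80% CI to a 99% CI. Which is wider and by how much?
99% CI is wider by 8.72

df = 25
80% CI: t* = 1.316, (27.40, 35.20), width = 2 · t* · s/√n = 7.79
99% CI: t* = 2.787, (23.05, 39.55), width = 2 · t* · s/√n = 16.51

The 99% CI is wider by 16.51 - 7.79 = 8.72.
Higher confidence requires a wider interval.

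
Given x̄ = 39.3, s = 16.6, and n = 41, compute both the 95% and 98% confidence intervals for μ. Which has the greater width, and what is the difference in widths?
98% CI is wider by 2.08

df = 40
95% CI: t* = 2.021, (34.06, 44.54), width = 2 · t* · s/√n = 10.48
98% CI: t* = 2.423, (33.02, 45.58), width = 2 · t* · s/√n = 12.56

The 98% CI is wider by 12.56 - 10.48 = 2.08.
Higher confidence requires a wider interval.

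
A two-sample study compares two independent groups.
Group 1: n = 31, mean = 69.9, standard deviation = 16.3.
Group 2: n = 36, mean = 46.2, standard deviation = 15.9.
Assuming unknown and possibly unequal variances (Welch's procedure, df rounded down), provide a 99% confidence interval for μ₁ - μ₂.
(13.21, 34.19)

Difference: x̄₁ - x̄₂ = 23.70
SE = √(s₁²/n₁ + s₂²/n₂) = √(16.3²/31 + 15.9²/36) = 3.9488
df = 63.03 → 63 (Welch–Satterthwaite, rounded down)
t* = 2.656

CI: 23.70 ± 2.656 · 3.9488 = 23.70 ± 10.49 = (13.21, 34.19)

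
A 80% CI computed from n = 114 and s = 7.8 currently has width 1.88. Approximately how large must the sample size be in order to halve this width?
n ≈ 456

CI width ∝ 1/√n
To reduce width by factor 2, need √n to grow by 2 → need 2² = 4 times as many samples.

Current: n = 114, width = 1.88
New: n = 456, width ≈ 0.94

Width reduced by factor of 1.88/0.94 = 2.00.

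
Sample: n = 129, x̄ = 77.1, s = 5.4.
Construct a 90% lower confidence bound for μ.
μ ≥ 76.49

Lower bound (one-sided):
t* = 1.288 (one-sided for 90%)
Lower bound = x̄ - t* · s/√n = 77.1 - 1.288 · 5.4/√129 = 76.49

We are 90% confident that μ ≥ 76.49.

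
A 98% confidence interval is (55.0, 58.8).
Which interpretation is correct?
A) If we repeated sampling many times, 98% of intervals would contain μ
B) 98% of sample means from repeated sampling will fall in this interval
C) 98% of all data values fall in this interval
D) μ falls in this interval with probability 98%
A

A) Correct — this is the frequentist long-run coverage interpretation.
B) Wrong — coverage applies to intervals containing μ, not to future x̄ values.
C) Wrong — a CI is about the parameter μ, not individual data values.
D) Wrong — μ is fixed; the randomness lives in the interval, not in μ.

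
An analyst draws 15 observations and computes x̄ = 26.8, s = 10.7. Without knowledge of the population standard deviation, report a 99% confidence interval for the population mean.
(18.58, 35.02)

t-interval (σ unknown):
df = n - 1 = 14
t* = 2.977 for 99% confidence

Margin of error = t* · s/√n = 2.977 · 10.7/√15 = 8.22

CI: (18.58, 35.02)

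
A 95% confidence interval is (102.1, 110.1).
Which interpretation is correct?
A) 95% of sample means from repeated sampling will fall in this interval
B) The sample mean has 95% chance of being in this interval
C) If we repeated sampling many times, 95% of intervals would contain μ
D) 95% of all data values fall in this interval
C

A) Wrong — coverage applies to intervals containing μ, not to future x̄ values.
B) Wrong — x̄ is observed and sits in the interval by construction.
C) Correct — this is the frequentist long-run coverage interpretation.
D) Wrong — a CI is about the parameter μ, not individual data values.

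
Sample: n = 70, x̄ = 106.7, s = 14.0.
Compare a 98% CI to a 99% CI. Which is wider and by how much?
99% CI is wider by 0.90

df = 69
98% CI: t* = 2.382, (102.71, 110.69), width = 2 · t* · s/√n = 7.97
99% CI: t* = 2.649, (102.27, 111.13), width = 2 · t* · s/√n = 8.87

The 99% CI is wider by 8.87 - 7.97 = 0.90.
Higher confidence requires a wider interval.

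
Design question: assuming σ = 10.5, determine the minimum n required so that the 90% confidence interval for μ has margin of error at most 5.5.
n ≥ 10

For margin E ≤ 5.5:
n ≥ (z* · σ / E)²
n ≥ (1.645 · 10.5 / 5.5)²
n ≥ 9.86

Minimum n = 10 (rounding up)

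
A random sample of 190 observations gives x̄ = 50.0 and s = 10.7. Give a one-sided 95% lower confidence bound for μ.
μ ≥ 48.72

Lower bound (one-sided):
t* = 1.653 (one-sided for 95%)
Lower bound = x̄ - t* · s/√n = 50.0 - 1.653 · 10.7/√190 = 48.72

We are 95% confident that μ ≥ 48.72.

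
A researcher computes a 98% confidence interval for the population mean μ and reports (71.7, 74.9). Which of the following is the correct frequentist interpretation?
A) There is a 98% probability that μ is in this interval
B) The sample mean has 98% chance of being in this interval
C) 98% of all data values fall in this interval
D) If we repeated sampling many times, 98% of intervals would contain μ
D

A) Wrong — μ is fixed; the randomness lives in the interval, not in μ.
B) Wrong — x̄ is observed and sits in the interval by construction.
C) Wrong — a CI is about the parameter μ, not individual data values.
D) Correct — this is the frequentist long-run coverage interpretation.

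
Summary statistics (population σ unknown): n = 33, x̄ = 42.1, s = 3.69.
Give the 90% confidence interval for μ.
(41.01, 43.19)

t-interval (σ unknown):
df = n - 1 = 32
t* = 1.694 for 90% confidence

Margin of error = t* · s/√n = 1.694 · 3.69/√33 = 1.09

CI: (41.01, 43.19)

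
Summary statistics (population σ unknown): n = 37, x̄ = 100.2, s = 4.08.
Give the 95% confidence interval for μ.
(98.84, 101.56)

t-interval (σ unknown):
df = n - 1 = 36
t* = 2.028 for 95% confidence

Margin of error = t* · s/√n = 2.028 · 4.08/√37 = 1.36

CI: (98.84, 101.56)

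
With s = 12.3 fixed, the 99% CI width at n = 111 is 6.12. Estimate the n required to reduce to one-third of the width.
n ≈ 999

CI width ∝ 1/√n
To reduce width by factor 3, need √n to grow by 3 → need 3² = 9 times as many samples.

Current: n = 111, width = 6.12
New: n = 999, width ≈ 2.01

Width reduced by factor of 6.12/2.01 = 3.04.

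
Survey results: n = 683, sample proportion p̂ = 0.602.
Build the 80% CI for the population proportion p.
(0.578, 0.626)

Proportion CI:
SE = √(p̂(1-p̂)/n) = √(0.602 · 0.398 / 683) = 0.01873

z* = 1.282
Margin = z* · SE = 1.282 · 0.01873 = 0.0240

CI: 0.602 ± 0.0240 = (0.578, 0.626)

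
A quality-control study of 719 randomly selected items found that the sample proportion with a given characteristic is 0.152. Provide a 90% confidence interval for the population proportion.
(0.130, 0.174)

Proportion CI:
SE = √(p̂(1-p̂)/n) = √(0.152 · 0.848 / 719) = 0.01339

z* = 1.645
Margin = z* · SE = 1.645 · 0.01339 = 0.0220

CI: 0.152 ± 0.0220 = (0.130, 0.174)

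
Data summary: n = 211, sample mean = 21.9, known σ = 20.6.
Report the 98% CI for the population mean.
(18.60, 25.20)

z-interval (σ known):
z* = 2.326 for 98% confidence

Margin of error = z* · σ/√n = 2.326 · 20.6/√211 = 3.30

CI: (21.9 - 3.30, 21.9 + 3.30) = (18.60, 25.20)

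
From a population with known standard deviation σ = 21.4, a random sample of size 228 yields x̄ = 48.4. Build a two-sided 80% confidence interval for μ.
(46.58, 50.22)

z-interval (σ known):
z* = 1.282 for 80% confidence

Margin of error = z* · σ/√n = 1.282 · 21.4/√228 = 1.82

CI: (48.4 - 1.82, 48.4 + 1.82) = (46.58, 50.22)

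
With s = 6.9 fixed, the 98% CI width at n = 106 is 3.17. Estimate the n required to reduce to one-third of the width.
n ≈ 954

CI width ∝ 1/√n
To reduce width by factor 3, need √n to grow by 3 → need 3² = 9 times as many samples.

Current: n = 106, width = 3.17
New: n = 954, width ≈ 1.04

Width reduced by factor of 3.17/1.04 = 3.05.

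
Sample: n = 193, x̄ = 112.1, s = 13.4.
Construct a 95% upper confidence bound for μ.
μ ≤ 113.69

Upper bound (one-sided):
t* = 1.653 (one-sided for 95%)
Upper bound = x̄ + t* · s/√n = 112.1 + 1.653 · 13.4/√193 = 113.69

We are 95% confident that μ ≤ 113.69.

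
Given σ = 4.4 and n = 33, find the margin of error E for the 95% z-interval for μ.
Margin of error = 1.50

Margin of error = z* · σ/√n
= 1.960 · 4.4/√33
= 1.960 · 4.4/5.7446
= 1.50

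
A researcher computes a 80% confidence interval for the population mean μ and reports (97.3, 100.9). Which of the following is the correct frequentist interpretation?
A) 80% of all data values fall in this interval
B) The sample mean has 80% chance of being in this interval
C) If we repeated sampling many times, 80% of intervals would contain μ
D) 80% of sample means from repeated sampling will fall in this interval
C

A) Wrong — a CI is about the parameter μ, not individual data values.
B) Wrong — x̄ is observed and sits in the interval by construction.
C) Correct — this is the frequentist long-run coverage interpretation.
D) Wrong — coverage applies to intervals containing μ, not to future x̄ values.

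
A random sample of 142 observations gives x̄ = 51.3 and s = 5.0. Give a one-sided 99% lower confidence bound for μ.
μ ≥ 50.31

Lower bound (one-sided):
t* = 2.353 (one-sided for 99%)
Lower bound = x̄ - t* · s/√n = 51.3 - 2.353 · 5.0/√142 = 50.31

We are 99% confident that μ ≥ 50.31.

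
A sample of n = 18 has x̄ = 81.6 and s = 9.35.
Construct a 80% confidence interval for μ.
(78.66, 84.54)

t-interval (σ unknown):
df = n - 1 = 17
t* = 1.333 for 80% confidence

Margin of error = t* · s/√n = 1.333 · 9.35/√18 = 2.94

CI: (78.66, 84.54)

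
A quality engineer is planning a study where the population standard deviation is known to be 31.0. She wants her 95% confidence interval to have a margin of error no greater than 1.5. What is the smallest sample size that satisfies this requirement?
n ≥ 1641

For margin E ≤ 1.5:
n ≥ (z* · σ / E)²
n ≥ (1.960 · 31.0 / 1.5)²
n ≥ 1640.79

Minimum n = 1641 (rounding up)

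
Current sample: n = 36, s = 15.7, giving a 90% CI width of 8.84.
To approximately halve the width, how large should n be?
n ≈ 144

CI width ∝ 1/√n
To reduce width by factor 2, need √n to grow by 2 → need 2² = 4 times as many samples.

Current: n = 36, width = 8.84
New: n = 144, width ≈ 4.33

Width reduced by factor of 8.84/4.33 = 2.04.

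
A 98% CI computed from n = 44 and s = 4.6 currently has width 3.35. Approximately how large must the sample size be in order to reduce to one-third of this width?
n ≈ 396

CI width ∝ 1/√n
To reduce width by factor 3, need √n to grow by 3 → need 3² = 9 times as many samples.

Current: n = 44, width = 3.35
New: n = 396, width ≈ 1.08

Width reduced by factor of 3.35/1.08 = 3.10.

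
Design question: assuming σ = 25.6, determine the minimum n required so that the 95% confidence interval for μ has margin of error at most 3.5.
n ≥ 206

For margin E ≤ 3.5:
n ≥ (z* · σ / E)²
n ≥ (1.960 · 25.6 / 3.5)²
n ≥ 205.52

Minimum n = 206 (rounding up)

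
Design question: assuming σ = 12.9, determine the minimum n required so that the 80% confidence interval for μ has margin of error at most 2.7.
n ≥ 38

For margin E ≤ 2.7:
n ≥ (z* · σ / E)²
n ≥ (1.282 · 12.9 / 2.7)²
n ≥ 37.52

Minimum n = 38 (rounding up)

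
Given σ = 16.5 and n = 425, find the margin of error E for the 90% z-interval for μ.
Margin of error = 1.32

Margin of error = z* · σ/√n
= 1.645 · 16.5/√425
= 1.645 · 16.5/20.6155
= 1.32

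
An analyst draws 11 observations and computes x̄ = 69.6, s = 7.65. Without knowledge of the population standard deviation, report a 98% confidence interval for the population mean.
(63.22, 75.98)

t-interval (σ unknown):
df = n - 1 = 10
t* = 2.764 for 98% confidence

Margin of error = t* · s/√n = 2.764 · 7.65/√11 = 6.38

CI: (63.22, 75.98)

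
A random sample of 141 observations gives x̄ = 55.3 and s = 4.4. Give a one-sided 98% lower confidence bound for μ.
μ ≥ 54.53

Lower bound (one-sided):
t* = 2.073 (one-sided for 98%)
Lower bound = x̄ - t* · s/√n = 55.3 - 2.073 · 4.4/√141 = 54.53

We are 98% confident that μ ≥ 54.53.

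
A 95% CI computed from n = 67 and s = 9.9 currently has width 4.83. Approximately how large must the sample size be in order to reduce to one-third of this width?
n ≈ 603

CI width ∝ 1/√n
To reduce width by factor 3, need √n to grow by 3 → need 3² = 9 times as many samples.

Current: n = 67, width = 4.83
New: n = 603, width ≈ 1.58

Width reduced by factor of 4.83/1.58 = 3.06.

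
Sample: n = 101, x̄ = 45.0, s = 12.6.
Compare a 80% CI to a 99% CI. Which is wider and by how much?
99% CI is wider by 3.35

df = 100
80% CI: t* = 1.290, (43.38, 46.62), width = 2 · t* · s/√n = 3.23
99% CI: t* = 2.626, (41.71, 48.29), width = 2 · t* · s/√n = 6.58

The 99% CI is wider by 6.58 - 3.23 = 3.35.
Higher confidence requires a wider interval.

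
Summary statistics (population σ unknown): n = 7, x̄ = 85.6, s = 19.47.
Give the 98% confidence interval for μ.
(62.47, 108.73)

t-interval (σ unknown):
df = n - 1 = 6
t* = 3.143 for 98% confidence

Margin of error = t* · s/√n = 3.143 · 19.47/√7 = 23.13

CI: (62.47, 108.73)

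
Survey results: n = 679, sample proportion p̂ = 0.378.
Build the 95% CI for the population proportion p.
(0.342, 0.414)

Proportion CI:
SE = √(p̂(1-p̂)/n) = √(0.378 · 0.622 / 679) = 0.01861

z* = 1.960
Margin = z* · SE = 1.960 · 0.01861 = 0.0365

CI: 0.378 ± 0.0365 = (0.342, 0.414)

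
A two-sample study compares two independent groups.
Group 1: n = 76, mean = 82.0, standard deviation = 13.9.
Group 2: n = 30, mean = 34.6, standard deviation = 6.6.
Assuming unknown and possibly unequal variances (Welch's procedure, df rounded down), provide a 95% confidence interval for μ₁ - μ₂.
(43.43, 51.37)

Difference: x̄₁ - x̄₂ = 47.40
SE = √(s₁²/n₁ + s₂²/n₂) = √(13.9²/76 + 6.6²/30) = 1.9986
df = 100.42 → 100 (Welch–Satterthwaite, rounded down)
t* = 1.984

CI: 47.40 ± 1.984 · 1.9986 = 47.40 ± 3.97 = (43.43, 51.37)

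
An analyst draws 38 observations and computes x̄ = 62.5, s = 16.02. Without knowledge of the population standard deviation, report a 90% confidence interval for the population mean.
(58.12, 66.88)

t-interval (σ unknown):
df = n - 1 = 37
t* = 1.687 for 90% confidence

Margin of error = t* · s/√n = 1.687 · 16.02/√38 = 4.38

CI: (58.12, 66.88)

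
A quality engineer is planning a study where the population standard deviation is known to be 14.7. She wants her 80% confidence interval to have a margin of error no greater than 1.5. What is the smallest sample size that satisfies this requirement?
n ≥ 158

For margin E ≤ 1.5:
n ≥ (z* · σ / E)²
n ≥ (1.282 · 14.7 / 1.5)²
n ≥ 157.84

Minimum n = 158 (rounding up)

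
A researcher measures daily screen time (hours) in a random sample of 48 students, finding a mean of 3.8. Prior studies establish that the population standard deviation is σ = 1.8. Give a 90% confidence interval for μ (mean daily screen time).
(3.37, 4.23)

z-interval (σ known):
z* = 1.645 for 90% confidence

Margin of error = z* · σ/√n = 1.645 · 1.8/√48 = 0.43

CI: (3.8 - 0.43, 3.8 + 0.43) = (3.37, 4.23)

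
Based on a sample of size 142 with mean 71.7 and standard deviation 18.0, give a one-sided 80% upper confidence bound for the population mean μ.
μ ≤ 72.97

Upper bound (one-sided):
t* = 0.844 (one-sided for 80%)
Upper bound = x̄ + t* · s/√n = 71.7 + 0.844 · 18.0/√142 = 72.97

We are 80% confident that μ ≤ 72.97.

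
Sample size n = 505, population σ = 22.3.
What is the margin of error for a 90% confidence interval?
Margin of error = 1.63

Margin of error = z* · σ/√n
= 1.645 · 22.3/√505
= 1.645 · 22.3/22.4722
= 1.63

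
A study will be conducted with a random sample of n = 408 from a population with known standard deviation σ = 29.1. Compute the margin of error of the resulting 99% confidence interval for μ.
Margin of error = 3.71

Margin of error = z* · σ/√n
= 2.576 · 29.1/√408
= 2.576 · 29.1/20.1990
= 3.71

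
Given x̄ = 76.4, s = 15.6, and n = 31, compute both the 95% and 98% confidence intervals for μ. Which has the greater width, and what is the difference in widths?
98% CI is wider by 2.33

df = 30
95% CI: t* = 2.042, (70.68, 82.12), width = 2 · t* · s/√n = 11.44
98% CI: t* = 2.457, (69.52, 83.28), width = 2 · t* · s/√n = 13.77

The 98% CI is wider by 13.77 - 11.44 = 2.33.
Higher confidence requires a wider interval.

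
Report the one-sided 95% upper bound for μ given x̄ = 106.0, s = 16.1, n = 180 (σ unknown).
μ ≤ 107.98

Upper bound (one-sided):
t* = 1.653 (one-sided for 95%)
Upper bound = x̄ + t* · s/√n = 106.0 + 1.653 · 16.1/√180 = 107.98

We are 95% confident that μ ≤ 107.98.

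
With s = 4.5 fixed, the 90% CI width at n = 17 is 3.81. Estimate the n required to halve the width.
n ≈ 68

CI width ∝ 1/√n
To reduce width by factor 2, need √n to grow by 2 → need 2² = 4 times as many samples.

Current: n = 17, width = 3.81
New: n = 68, width ≈ 1.82

Width reduced by factor of 3.81/1.82 = 2.09.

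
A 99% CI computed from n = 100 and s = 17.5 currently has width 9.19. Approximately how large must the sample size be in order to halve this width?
n ≈ 400

CI width ∝ 1/√n
To reduce width by factor 2, need √n to grow by 2 → need 2² = 4 times as many samples.

Current: n = 100, width = 9.19
New: n = 400, width ≈ 4.53

Width reduced by factor of 9.19/4.53 = 2.03.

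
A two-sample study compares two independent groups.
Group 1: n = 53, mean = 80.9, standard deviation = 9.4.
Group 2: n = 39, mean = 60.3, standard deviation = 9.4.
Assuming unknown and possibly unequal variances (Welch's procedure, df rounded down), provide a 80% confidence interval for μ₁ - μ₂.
(18.04, 23.16)

Difference: x̄₁ - x̄₂ = 20.60
SE = √(s₁²/n₁ + s₂²/n₂) = √(9.4²/53 + 9.4²/39) = 1.9831
df = 82.04 → 82 (Welch–Satterthwaite, rounded down)
t* = 1.292

CI: 20.60 ± 1.292 · 1.9831 = 20.60 ± 2.56 = (18.04, 23.16)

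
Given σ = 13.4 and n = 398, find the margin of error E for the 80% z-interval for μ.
Margin of error = 0.86

Margin of error = z* · σ/√n
= 1.282 · 13.4/√398
= 1.282 · 13.4/19.9499
= 0.86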